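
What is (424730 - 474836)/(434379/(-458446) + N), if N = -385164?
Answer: 1093852156/8408444263 ≈ 0.13009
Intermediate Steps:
(424730 - 474836)/(434379/(-458446) + N) = (424730 - 474836)/(434379/(-458446) - 385164) = -50106/(434379*(-1/458446) - 385164) = -50106/(-434379/458446 - 385164) = -50106/(-176577329523/458446) = -50106*(-458446/176577329523) = 1093852156/8408444263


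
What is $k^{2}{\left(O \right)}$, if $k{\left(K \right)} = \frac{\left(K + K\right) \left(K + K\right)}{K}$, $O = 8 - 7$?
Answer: $16$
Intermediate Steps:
$O = 1$
$k{\left(K \right)} = 4 K$ ($k{\left(K \right)} = \frac{2 K 2 K}{K} = \frac{4 K^{2}}{K} = 4 K$)
$k^{2}{\left(O \right)} = \left(4 \cdot 1\right)^{2} = 4^{2} = 16$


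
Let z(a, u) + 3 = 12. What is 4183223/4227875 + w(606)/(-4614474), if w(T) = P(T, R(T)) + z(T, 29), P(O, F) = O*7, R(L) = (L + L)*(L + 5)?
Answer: 6428467024359/6503139754250 ≈ 0.98852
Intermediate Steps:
R(L) = 2*L*(5 + L) (R(L) = (2*L)*(5 + L) = 2*L*(5 + L))
z(a, u) = 9 (z(a, u) = -3 + 12 = 9)
P(O, F) = 7*O
w(T) = 9 + 7*T (w(T) = 7*T + 9 = 9 + 7*T)
4183223/4227875 + w(606)/(-4614474) = 4183223/4227875 + (9 + 7*606)/(-4614474) = 4183223*(1/4227875) + (9 + 4242)*(-1/4614474) = 4183223/4227875 + 4251*(-1/4614474) = 4183223/4227875 - 1417/1538158 = 6428467024359/6503139754250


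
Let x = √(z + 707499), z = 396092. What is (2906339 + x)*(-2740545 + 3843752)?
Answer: 3206293529173 + 1103207*√1103591 ≈ 3.2075e+12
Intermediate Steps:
x = √1103591 (x = √(396092 + 707499) = √1103591 ≈ 1050.5)
(2906339 + x)*(-2740545 + 3843752) = (2906339 + √1103591)*(-2740545 + 3843752) = (2906339 + √1103591)*1103207 = 3206293529173 + 1103207*√1103591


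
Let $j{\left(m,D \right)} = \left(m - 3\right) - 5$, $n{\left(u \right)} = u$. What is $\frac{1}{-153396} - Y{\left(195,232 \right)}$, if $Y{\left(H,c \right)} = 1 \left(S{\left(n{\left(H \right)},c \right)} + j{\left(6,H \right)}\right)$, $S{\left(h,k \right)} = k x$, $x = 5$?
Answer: $- \frac{177632569}{153396} \approx -1158.0$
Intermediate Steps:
$j{\left(m,D \right)} = -8 + m$ ($j{\left(m,D \right)} = \left(-3 + m\right) - 5 = -8 + m$)
$S{\left(h,k \right)} = 5 k$ ($S{\left(h,k \right)} = k 5 = 5 k$)
$Y{\left(H,c \right)} = -2 + 5 c$ ($Y{\left(H,c \right)} = 1 \left(5 c + \left(-8 + 6\right)\right) = 1 \left(5 c - 2\right) = 1 \left(-2 + 5 c\right) = -2 + 5 c$)
$\frac{1}{-153396} - Y{\left(195,232 \right)} = \frac{1}{-153396} - \left(-2 + 5 \cdot 232\right) = - \frac{1}{153396} - \left(-2 + 1160\right) = - \frac{1}{153396} - 1158 = - \frac{177632569}{153396}$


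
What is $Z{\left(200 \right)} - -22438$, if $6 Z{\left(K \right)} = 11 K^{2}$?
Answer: $\frac{287314}{3} \approx 95771.0$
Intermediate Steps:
$Z{\left(K \right)} = \frac{11 K^{2}}{6}$
$Z{\left(200 \right)} - -22438 = \frac{11 \cdot 200^{2}}{6} - -22438 = \frac{11}{6} \cdot 40000 + 22438 = \frac{220000}{3} + 22438 = \frac{287314}{3}$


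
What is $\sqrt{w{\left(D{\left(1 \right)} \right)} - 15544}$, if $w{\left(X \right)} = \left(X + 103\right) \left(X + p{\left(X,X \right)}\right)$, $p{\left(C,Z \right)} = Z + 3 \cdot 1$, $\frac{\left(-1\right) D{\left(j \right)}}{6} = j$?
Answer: $i \sqrt{16417} \approx 128.13 i$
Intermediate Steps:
$D{\left(j \right)} = - 6 j$
$p{\left(C,Z \right)} = 3 + Z$ ($p{\left(C,Z \right)} = Z + 3 = 3 + Z$)
$w{\left(X \right)} = \left(3 + 2 X\right) \left(103 + X\right)$ ($w{\left(X \right)} = \left(X + 103\right) \left(X + \left(3 + X\right)\right) = \left(103 + X\right) \left(3 + 2 X\right) = \left(3 + 2 X\right) \left(103 + X\right)$)
$\sqrt{w{\left(D{\left(1 \right)} \right)} - 15544} = \sqrt{\left(309 + 2 \left(\left(-6\right) 1\right)^{2} + 209 \left(\left(-6\right) 1\right)\right) - 15544} = \sqrt{\left(309 + 2 \left(-6\right)^{2} + 209 \left(-6\right)\right) - 15544} = \sqrt{\left(309 + 2 \cdot 36 - 1254\right) - 15544} = \sqrt{\left(309 + 72 - 1254\right) - 15544} = \sqrt{-873 - 15544} = \sqrt{-16417} = i \sqrt{16417}$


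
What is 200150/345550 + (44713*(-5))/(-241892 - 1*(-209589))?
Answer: 1674366624/223246033 ≈ 7.5001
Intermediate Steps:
200150/345550 + (44713*(-5))/(-241892 - 1*(-209589)) = 200150*(1/345550) - 223565/(-241892 + 209589) = 4003/6911 - 223565/(-32303) = 4003/6911 - 223565*(-1/32303) = 4003/6911 + 223565/32303 = 1674366624/223246033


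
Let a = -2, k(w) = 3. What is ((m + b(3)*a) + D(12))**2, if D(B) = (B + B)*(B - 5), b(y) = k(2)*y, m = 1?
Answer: 22801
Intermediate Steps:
b(y) = 3*y
D(B) = 2*B*(-5 + B) (D(B) = (2*B)*(-5 + B) = 2*B*(-5 + B))
((m + b(3)*a) + D(12))**2 = ((1 + (3*3)*(-2)) + 2*12*(-5 + 12))**2 = ((1 + 9*(-2)) + 2*12*7)**2 = ((1 - 18) + 168)**2 = (-17 + 168)**2 = 151**2 = 22801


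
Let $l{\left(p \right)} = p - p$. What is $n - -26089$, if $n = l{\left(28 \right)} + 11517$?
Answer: $37606$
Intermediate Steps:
$l{\left(p \right)} = 0$
$n = 11517$ ($n = 0 + 11517 = 11517$)
$n - -26089 = 11517 - -26089 = 11517 + 26089 = 37606$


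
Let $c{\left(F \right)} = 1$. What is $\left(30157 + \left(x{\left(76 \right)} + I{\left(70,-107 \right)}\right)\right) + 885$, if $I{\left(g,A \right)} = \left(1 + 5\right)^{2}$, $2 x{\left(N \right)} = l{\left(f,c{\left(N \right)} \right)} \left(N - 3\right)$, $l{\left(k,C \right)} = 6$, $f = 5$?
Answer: $31297$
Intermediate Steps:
$x{\left(N \right)} = -9 + 3 N$ ($x{\left(N \right)} = \frac{6 \left(N - 3\right)}{2} = \frac{6 \left(-3 + N\right)}{2} = \frac{-18 + 6 N}{2} = -9 + 3 N$)
$I{\left(g,A \right)} = 36$ ($I{\left(g,A \right)} = 6^{2} = 36$)
$\left(30157 + \left(x{\left(76 \right)} + I{\left(70,-107 \right)}\right)\right) + 885 = \left(30157 + \left(\left(-9 + 3 \cdot 76\right) + 36\right)\right) + 885 = \left(30157 + \left(\left(-9 + 228\right) + 36\right)\right) + 885 = \left(30157 + \left(219 + 36\right)\right) + 885 = \left(30157 + 255\right) + 885 = 30412 + 885 = 31297$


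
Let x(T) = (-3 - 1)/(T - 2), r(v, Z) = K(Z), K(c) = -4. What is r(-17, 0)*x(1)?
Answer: -16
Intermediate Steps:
r(v, Z) = -4
x(T) = -4/(-2 + T)
r(-17, 0)*x(1) = -(-16)/(-2 + 1) = -(-16)/(-1) = -(-16)*(-1) = -4*4 = -16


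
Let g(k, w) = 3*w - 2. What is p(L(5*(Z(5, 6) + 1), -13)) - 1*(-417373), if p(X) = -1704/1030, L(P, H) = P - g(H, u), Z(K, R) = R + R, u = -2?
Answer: 214946243/515 ≈ 4.1737e+5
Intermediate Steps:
g(k, w) = -2 + 3*w
Z(K, R) = 2*R
L(P, H) = 8 + P (L(P, H) = P - (-2 + 3*(-2)) = P - (-2 - 6) = P - 1*(-8) = P + 8 = 8 + P)
p(X) = -852/515 (p(X) = -1704*1/1030 = -852/515)
p(L(5*(Z(5, 6) + 1), -13)) - 1*(-417373) = -852/515 - 1*(-417373) = -852/515 + 417373 = 214946243/515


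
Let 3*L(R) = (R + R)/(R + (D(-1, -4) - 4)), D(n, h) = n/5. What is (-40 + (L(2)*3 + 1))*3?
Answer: -1347/11 ≈ -122.45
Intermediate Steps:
D(n, h) = n/5 (D(n, h) = n*(1/5) = n/5)
L(R) = 2*R/(3*(-21/5 + R)) (L(R) = ((R + R)/(R + ((1/5)*(-1) - 4)))/3 = ((2*R)/(R + (-1/5 - 4)))/3 = ((2*R)/(R - 21/5))/3 = ((2*R)/(-21/5 + R))/3 = (2*R/(-21/5 + R))/3 = 2*R/(3*(-21/5 + R)))
(-40 + (L(2)*3 + 1))*3 = (-40 + (((10/3)*2/(-21 + 5*2))*3 + 1))*3 = (-40 + (((10/3)*2/(-21 + 10))*3 + 1))*3 = (-40 + (((10/3)*2/(-11))*3 + 1))*3 = (-40 + (((10/3)*2*(-1/11))*3 + 1))*3 = (-40 + (-20/33*3 + 1))*3 = (-40 + (-20/11 + 1))*3 = (-40 - 9/11)*3 = -449/11*3 = -1347/11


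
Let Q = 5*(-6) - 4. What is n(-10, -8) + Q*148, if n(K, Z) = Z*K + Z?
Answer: -4960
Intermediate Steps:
n(K, Z) = Z + K*Z (n(K, Z) = K*Z + Z = Z + K*Z)
Q = -34 (Q = -30 - 4 = -34)
n(-10, -8) + Q*148 = -8*(1 - 10) - 34*148 = -8*(-9) - 5032 = 72 - 5032 = -4960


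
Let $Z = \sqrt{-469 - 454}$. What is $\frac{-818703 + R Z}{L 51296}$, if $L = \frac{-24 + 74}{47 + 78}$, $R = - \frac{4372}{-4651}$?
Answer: $- \frac{4093515}{102592} + \frac{5465 i \sqrt{923}}{119288848} \approx -39.901 + 0.0013918 i$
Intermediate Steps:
$R = \frac{4372}{4651}$ ($R = \left(-4372\right) \left(- \frac{1}{4651}\right) = \frac{4372}{4651} \approx 0.94001$)
$L = \frac{2}{5}$ ($L = \frac{50}{125} = 50 \cdot \frac{1}{125} = \frac{2}{5} \approx 0.4$)
$Z = i \sqrt{923}$ ($Z = \sqrt{-923} = i \sqrt{923} \approx 30.381 i$)
$\frac{-818703 + R Z}{L 51296} = \frac{-818703 + \frac{4372 i \sqrt{923}}{4651}}{\frac{2}{5} \cdot 51296} = \frac{-818703 + \frac{4372 i \sqrt{923}}{4651}}{\frac{102592}{5}} = \left(-818703 + \frac{4372 i \sqrt{923}}{4651}\right) \frac{5}{102592} = - \frac{4093515}{102592} + \frac{5465 i \sqrt{923}}{119288848}$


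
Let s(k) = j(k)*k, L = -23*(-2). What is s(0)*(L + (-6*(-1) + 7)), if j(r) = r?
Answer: 0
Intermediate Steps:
L = 46
s(k) = k**2 (s(k) = k*k = k**2)
s(0)*(L + (-6*(-1) + 7)) = 0**2*(46 + (-6*(-1) + 7)) = 0*(46 + (6 + 7)) = 0*(46 + 13) = 0*59 = 0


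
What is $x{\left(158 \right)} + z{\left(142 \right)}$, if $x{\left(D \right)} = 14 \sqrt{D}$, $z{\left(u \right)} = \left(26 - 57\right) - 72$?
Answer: $-103 + 14 \sqrt{158} \approx 72.977$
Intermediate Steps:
$z{\left(u \right)} = -103$ ($z{\left(u \right)} = -31 - 72 = -103$)
$x{\left(158 \right)} + z{\left(142 \right)} = 14 \sqrt{158} - 103 = -103 + 14 \sqrt{158}$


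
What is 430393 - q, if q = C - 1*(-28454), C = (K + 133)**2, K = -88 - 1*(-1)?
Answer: 399823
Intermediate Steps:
K = -87 (K = -88 + 1 = -87)
C = 2116 (C = (-87 + 133)**2 = 46**2 = 2116)
q = 30570 (q = 2116 - 1*(-28454) = 2116 + 28454 = 30570)
430393 - q = 430393 - 1*30570 = 430393 - 30570 = 399823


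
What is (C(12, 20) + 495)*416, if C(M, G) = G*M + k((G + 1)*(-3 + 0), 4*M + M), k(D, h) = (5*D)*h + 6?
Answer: -7554144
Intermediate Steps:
k(D, h) = 6 + 5*D*h (k(D, h) = 5*D*h + 6 = 6 + 5*D*h)
C(M, G) = 6 + G*M + 25*M*(-3 - 3*G) (C(M, G) = G*M + (6 + 5*((G + 1)*(-3 + 0))*(4*M + M)) = G*M + (6 + 5*((1 + G)*(-3))*(5*M)) = G*M + (6 + 5*(-3 - 3*G)*(5*M)) = G*M + (6 + 25*M*(-3 - 3*G)) = 6 + G*M + 25*M*(-3 - 3*G))
(C(12, 20) + 495)*416 = ((6 - 75*12 - 74*20*12) + 495)*416 = ((6 - 900 - 17760) + 495)*416 = (-18654 + 495)*416 = -18159*416 = -7554144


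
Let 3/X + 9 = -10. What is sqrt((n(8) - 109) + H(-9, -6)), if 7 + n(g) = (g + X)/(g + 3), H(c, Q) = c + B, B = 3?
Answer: I*sqrt(5297941)/209 ≈ 11.013*I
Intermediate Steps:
X = -3/19 (X = 3/(-9 - 10) = 3/(-19) = 3*(-1/19) = -3/19 ≈ -0.15789)
H(c, Q) = 3 + c (H(c, Q) = c + 3 = 3 + c)
n(g) = -7 + (-3/19 + g)/(3 + g) (n(g) = -7 + (g - 3/19)/(g + 3) = -7 + (-3/19 + g)/(3 + g))
sqrt((n(8) - 109) + H(-9, -6)) = sqrt((6*(-67 - 19*8)/(19*(3 + 8)) - 109) + (3 - 9)) = sqrt(((6/19)*(-67 - 152)/11 - 109) - 6) = sqrt(((6/19)*(1/11)*(-219) - 109) - 6) = sqrt((-1314/209 - 109) - 6) = sqrt(-24095/209 - 6) = sqrt(-25349/209) = I*sqrt(5297941)/209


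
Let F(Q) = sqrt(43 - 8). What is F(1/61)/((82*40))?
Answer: sqrt(35)/3280 ≈ 0.0018037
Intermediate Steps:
F(Q) = sqrt(35)
F(1/61)/((82*40)) = sqrt(35)/((82*40)) = sqrt(35)/3280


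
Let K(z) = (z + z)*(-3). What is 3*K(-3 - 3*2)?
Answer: 162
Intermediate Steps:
K(z) = -6*z (K(z) = (2*z)*(-3) = -6*z)
3*K(-3 - 3*2) = 3*(-6*(-3 - 3*2)) = 3*(-6*(-3 - 6)) = 3*(-6*(-9)) = 3*54 = 162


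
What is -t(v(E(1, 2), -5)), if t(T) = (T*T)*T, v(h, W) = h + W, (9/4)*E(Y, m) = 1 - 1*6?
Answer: 274625/729 ≈ 376.71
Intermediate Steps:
E(Y, m) = -20/9 (E(Y, m) = 4*(1 - 1*6)/9 = 4*(1 - 6)/9 = (4/9)*(-5) = -20/9)
v(h, W) = W + h
t(T) = T³ (t(T) = T²*T = T³)
-t(v(E(1, 2), -5)) = -(-5 - 20/9)³ = -(-65/9)³ = -1*(-274625/729) = 274625/729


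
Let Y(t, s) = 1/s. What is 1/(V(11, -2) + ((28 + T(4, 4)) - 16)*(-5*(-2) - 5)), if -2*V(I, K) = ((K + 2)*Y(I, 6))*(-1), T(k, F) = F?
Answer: 1/80 ≈ 0.012500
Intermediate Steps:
V(I, K) = 1/6 + K/12 (V(I, K) = -(K + 2)/6*(-1)/2 = -(2 + K)*(1/6)*(-1)/2 = -(1/3 + K/6)*(-1)/2 = -(-1/3 - K/6)/2 = 1/6 + K/12)
1/(V(11, -2) + ((28 + T(4, 4)) - 16)*(-5*(-2) - 5)) = 1/((1/6 + (1/12)*(-2)) + ((28 + 4) - 16)*(-5*(-2) - 5)) = 1/((1/6 - 1/6) + (32 - 16)*(10 - 5)) = 1/(0 + 16*5) = 1/(0 + 80) = 1/80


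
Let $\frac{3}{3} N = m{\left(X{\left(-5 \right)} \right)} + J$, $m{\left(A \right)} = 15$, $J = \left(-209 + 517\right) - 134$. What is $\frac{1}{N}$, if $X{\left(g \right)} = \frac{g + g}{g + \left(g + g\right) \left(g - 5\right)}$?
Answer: $\frac{1}{189} \approx 0.005291$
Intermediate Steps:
$J = 174$ ($J = 308 - 134 = 174$)
$X{\left(g \right)} = \frac{2 g}{g + 2 g \left(-5 + g\right)}$
$N = 189$ ($N = 15 + 174 = 189$)
$\frac{1}{N} = \frac{1}{189}$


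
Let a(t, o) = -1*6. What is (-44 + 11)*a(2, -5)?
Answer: 198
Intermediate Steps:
a(t, o) = -6
(-44 + 11)*a(2, -5) = (-44 + 11)*(-6) = -33*(-6) = 198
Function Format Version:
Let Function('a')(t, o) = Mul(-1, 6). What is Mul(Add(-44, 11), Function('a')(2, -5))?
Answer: 198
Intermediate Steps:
Function('a')(t, o) = -6
Mul(Add(-44, 11), Function('a')(2, -5)) = Mul(Add(-44, 11), -6) = Mul(-33, -6) = 198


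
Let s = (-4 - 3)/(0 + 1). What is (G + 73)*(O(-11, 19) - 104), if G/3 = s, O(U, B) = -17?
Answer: -6292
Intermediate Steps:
s = -7 (s = -7/1 = 1*(-7) = -7)
G = -21 (G = 3*(-7) = -21)
(G + 73)*(O(-11, 19) - 104) = (-21 + 73)*(-17 - 104) = 52*(-121) = -6292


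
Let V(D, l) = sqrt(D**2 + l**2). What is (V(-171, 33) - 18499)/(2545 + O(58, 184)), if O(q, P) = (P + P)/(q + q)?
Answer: -536471/73897 + 87*sqrt(3370)/73897 ≈ -7.1914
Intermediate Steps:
O(q, P) = P/q (O(q, P) = (2*P)/((2*q)) = (2*P)*(1/(2*q)) = P/q)
(V(-171, 33) - 18499)/(2545 + O(58, 184)) = (sqrt((-171)**2 + 33**2) - 18499)/(2545 + 184/58) = (sqrt(29241 + 1089) - 18499)/(2545 + 184*(1/58)) = (sqrt(30330) - 18499)/(2545 + 92/29) = (3*sqrt(3370) - 18499)/(73897/29) = (-18499 + 3*sqrt(3370))*(29/73897) = -536471/73897 + 87*sqrt(3370)/73897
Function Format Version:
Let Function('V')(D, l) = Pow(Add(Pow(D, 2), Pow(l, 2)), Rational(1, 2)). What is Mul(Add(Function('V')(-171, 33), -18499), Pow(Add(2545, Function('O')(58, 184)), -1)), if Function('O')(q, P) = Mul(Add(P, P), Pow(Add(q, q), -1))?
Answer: Add(Rational(-536471, 73897), Mul(Rational(87, 73897), Pow(3370, Rational(1, 2)))) ≈ -7.1914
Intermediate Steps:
Function('O')(q, P) = Mul(P, Pow(q, -1)) (Function('O')(q, P) = Mul(Mul(2, P), Pow(Mul(2, q), -1)) = Mul(Mul(2, P), Mul(Rational(1, 2), Pow(q, -1))) = Mul(P, Pow(q, -1)))
Mul(Add(Function('V')(-171, 33), -18499), Pow(Add(2545, Function('O')(58, 184)), -1)) = Mul(Add(Pow(Add(Pow(-171, 2), Pow(33, 2)), Rational(1, 2)), -18499), Pow(Add(2545, Mul(184, Pow(58, -1))), -1)) = Mul(Add(Pow(Add(29241, 1089), Rational(1, 2)), -18499), Pow(Add(2545, Mul(184, Rational(1, 58))), -1)) = Mul(Add(Pow(30330, Rational(1, 2)), -18499), Pow(Add(2545, Rational(92, 29)), -1)) = Mul(Add(Mul(3, Pow(3370, Rational(1, 2))), -18499), Pow(Rational(73897, 29), -1)) = Mul(Add(-18499, Mul(3, Pow(3370, Rational(1, 2)))), Rational(29, 73897)) = Add(Rational(-536471, 73897), Mul(Rational(87, 73897), Pow(3370, Rational(1, 2))))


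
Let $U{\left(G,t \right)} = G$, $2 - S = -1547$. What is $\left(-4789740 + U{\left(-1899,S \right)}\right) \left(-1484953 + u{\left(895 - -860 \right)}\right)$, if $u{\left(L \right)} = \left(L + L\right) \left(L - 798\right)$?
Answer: $-8980092107763$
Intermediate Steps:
$u{\left(L \right)} = 2 L \left(-798 + L\right)$
$S = 1549$ ($S = 2 - -1547 = 2 + 1547 = 1549$)
$\left(-4789740 + U{\left(-1899,S \right)}\right) \left(-1484953 + u{\left(895 - -860 \right)}\right) = \left(-4789740 - 1899\right) \left(-1484953 + 2 \left(895 - -860\right) \left(-798 + \left(895 - -860\right)\right)\right) = - 4791639 \left(-1484953 + 2 \left(895 + 860\right) \left(-798 + \left(895 + 860\right)\right)\right) = - 4791639 \left(-1484953 + 2 \cdot 1755 \left(-798 + 1755\right)\right) = - 4791639 \left(-1484953 + 2 \cdot 1755 \cdot 957\right) = - 4791639 \left(-1484953 + 3359070\right) = \left(-4791639\right) 1874117 = -8980092107763$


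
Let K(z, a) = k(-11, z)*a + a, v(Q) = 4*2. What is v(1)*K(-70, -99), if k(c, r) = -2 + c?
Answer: 9504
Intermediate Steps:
v(Q) = 8
K(z, a) = -12*a (K(z, a) = (-2 - 11)*a + a = -13*a + a = -12*a)
v(1)*K(-70, -99) = 8*(-12*(-99)) = 8*1188 = 9504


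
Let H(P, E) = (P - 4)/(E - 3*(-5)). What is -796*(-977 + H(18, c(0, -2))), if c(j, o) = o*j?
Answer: 11654236/15 ≈ 7.7695e+5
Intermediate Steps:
c(j, o) = j*o
H(P, E) = (-4 + P)/(15 + E) (H(P, E) = (-4 + P)/(E + 15) = (-4 + P)/(15 + E))
-796*(-977 + H(18, c(0, -2))) = -796*(-977 + (-4 + 18)/(15 + 0*(-2))) = -796*(-977 + 14/(15 + 0)) = -796*(-977 + 14/15) = -796*(-14641/15) = 11654236/15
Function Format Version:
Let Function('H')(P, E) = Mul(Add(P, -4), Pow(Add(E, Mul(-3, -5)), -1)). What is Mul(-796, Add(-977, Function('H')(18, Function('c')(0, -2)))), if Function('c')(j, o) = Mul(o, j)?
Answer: Rational(11654236, 15) ≈ 7.7695e+5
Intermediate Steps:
Function('c')(j, o) = Mul(j, o)
Function('H')(P, E) = Mul(Pow(Add(15, E), -1), Add(-4, P)) (Function('H')(P, E) = Mul(Add(-4, P), Pow(Add(E, 15), -1)) = Mul(Add(-4, P), Pow(Add(15, E), -1)) = Mul(Pow(Add(15, E), -1), Add(-4, P)))
Mul(-796, Add(-977, Function('H')(18, Function('c')(0, -2)))) = Mul(-796, Add(-977, Mul(Pow(Add(15, Mul(0, -2)), -1), Add(-4, 18)))) = Mul(-796, Add(-977, Mul(Pow(Add(15, 0), -1), 14))) = Mul(-796, Add(-977, Mul(Pow(15, -1), 14))) = Mul(-796, Add(-977, Mul(Rational(1, 15), 14))) = Mul(-796, Add(-977, Rational(14, 15))) = Mul(-796, Rational(-14641, 15)) = Rational(11654236, 15)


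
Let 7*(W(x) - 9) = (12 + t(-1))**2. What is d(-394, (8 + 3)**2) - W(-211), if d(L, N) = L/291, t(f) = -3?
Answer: -44662/2037 ≈ -21.925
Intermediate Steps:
W(x) = 144/7 (W(x) = 9 + (12 - 3)**2/7 = 9 + (1/7)*9**2 = 9 + (1/7)*81 = 9 + 81/7 = 144/7)
d(L, N) = L/291 (d(L, N) = L*(1/291) = L/291)
d(-394, (8 + 3)**2) - W(-211) = (1/291)*(-394) - 1*144/7 = -394/291 - 144/7 = -44662/2037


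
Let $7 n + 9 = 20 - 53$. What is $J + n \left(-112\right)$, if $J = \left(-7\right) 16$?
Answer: $560$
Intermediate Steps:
$n = -6$ ($n = - \frac{9}{7} + \frac{20 - 53}{7} = - \frac{9}{7} + \frac{1}{7} \left(-33\right) = - \frac{9}{7} - \frac{33}{7} = -6$)
$J = -112$
$J + n \left(-112\right) = -112 - -672 = -112 + 672 = 560$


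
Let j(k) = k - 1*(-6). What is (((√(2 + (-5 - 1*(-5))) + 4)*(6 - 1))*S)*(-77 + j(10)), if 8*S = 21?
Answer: -6405/2 - 6405*√2/8 ≈ -4334.8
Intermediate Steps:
S = 21/8 (S = (⅛)*21 = 21/8 ≈ 2.6250)
j(k) = 6 + k (j(k) = k + 6 = 6 + k)
(((√(2 + (-5 - 1*(-5))) + 4)*(6 - 1))*S)*(-77 + j(10)) = (((√(2 + (-5 - 1*(-5))) + 4)*(6 - 1))*(21/8))*(-77 + (6 + 10)) = (((√(2 + (-5 + 5)) + 4)*5)*(21/8))*(-77 + 16) = (((√(2 + 0) + 4)*5)*(21/8))*(-61) = (((√2 + 4)*5)*(21/8))*(-61) = (((4 + √2)*5)*(21/8))*(-61) = ((20 + 5*√2)*(21/8))*(-61) = (105/2 + 105*√2/8)*(-61) = -6405/2 - 6405*√2/8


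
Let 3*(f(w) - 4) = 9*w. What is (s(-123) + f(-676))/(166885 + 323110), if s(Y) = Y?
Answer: -2147/489995 ≈ -0.0043817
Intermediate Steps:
f(w) = 4 + 3*w (f(w) = 4 + (9*w)/3 = 4 + 3*w)
(s(-123) + f(-676))/(166885 + 323110) = (-123 + (4 + 3*(-676)))/(166885 + 323110) = (-123 + (4 - 2028))/489995 = (-123 - 2024)*(1/489995) = -2147*1/489995 = -2147/489995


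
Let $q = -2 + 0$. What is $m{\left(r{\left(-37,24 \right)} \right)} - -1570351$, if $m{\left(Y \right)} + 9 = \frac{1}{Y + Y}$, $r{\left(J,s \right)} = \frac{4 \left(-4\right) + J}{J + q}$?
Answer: $\frac{166456291}{106} \approx 1.5703 \cdot 10^{6}$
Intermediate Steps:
$q = -2$
$r{\left(J,s \right)} = \frac{-16 + J}{-2 + J}$ ($r{\left(J,s \right)} = \frac{4 \left(-4\right) + J}{J - 2} = \frac{-16 + J}{-2 + J}$)
$m{\left(Y \right)} = -9 + \frac{1}{2 Y}$ ($m{\left(Y \right)} = -9 + \frac{1}{Y + Y} = -9 + \frac{1}{2 Y}$)
$m{\left(r{\left(-37,24 \right)} \right)} - -1570351 = \left(-9 + \frac{1}{2 \frac{-16 - 37}{-2 - 37}}\right) - -1570351 = \left(-9 + \frac{1}{2 \frac{1}{-39} \left(-53\right)}\right) + 1570351 = \left(-9 + \frac{1}{2 \left(\left(- \frac{1}{39}\right) \left(-53\right)\right)}\right) + 1570351 = \left(-9 + \frac{1}{2 \cdot \frac{53}{39}}\right) + 1570351 = \left(-9 + \frac{1}{2} \cdot \frac{39}{53}\right) + 1570351 = \left(-9 + \frac{39}{106}\right) + 1570351 = - \frac{915}{106} + 1570351 = \frac{166456291}{106}$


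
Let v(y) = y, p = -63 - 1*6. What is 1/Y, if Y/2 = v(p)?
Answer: -1/138 ≈ -0.0072464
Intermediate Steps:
p = -69 (p = -63 - 6 = -69)
Y = -138 (Y = 2*(-69) = -138)
1/Y = 1/(-138) = -1/138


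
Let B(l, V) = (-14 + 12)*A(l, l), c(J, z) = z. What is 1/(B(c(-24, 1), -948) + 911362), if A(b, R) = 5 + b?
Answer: 1/911350 ≈ 1.0973e-6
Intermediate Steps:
B(l, V) = -10 - 2*l (B(l, V) = (-14 + 12)*(5 + l) = -2*(5 + l) = -10 - 2*l)
1/(B(c(-24, 1), -948) + 911362) = 1/((-10 - 2*1) + 911362) = 1/((-10 - 2) + 911362) = 1/(-12 + 911362) = 1/911350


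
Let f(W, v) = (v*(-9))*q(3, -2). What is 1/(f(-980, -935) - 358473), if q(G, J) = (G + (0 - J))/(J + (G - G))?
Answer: -2/759021 ≈ -2.6350e-6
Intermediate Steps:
q(G, J) = (G - J)/J (q(G, J) = (G - J)/(J + 0) = (G - J)/J)
f(W, v) = 45*v/2 (f(W, v) = (v*(-9))*((3 - 1*(-2))/(-2)) = (-9*v)*(-(3 + 2)/2) = (-9*v)*(-½*5) = -9*v*(-5/2) = 45*v/2)
1/(f(-980, -935) - 358473) = 1/((45/2)*(-935) - 358473) = 1/(-42075/2 - 358473) = 1/(-759021/2) = -2/759021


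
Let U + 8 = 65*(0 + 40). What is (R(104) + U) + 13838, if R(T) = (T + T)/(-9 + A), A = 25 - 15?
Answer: 16638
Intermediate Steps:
A = 10
U = 2592 (U = -8 + 65*(0 + 40) = -8 + 65*40 = -8 + 2600 = 2592)
R(T) = 2*T (R(T) = (T + T)/(-9 + 10) = (2*T)/1 = (2*T)*1 = 2*T)
(R(104) + U) + 13838 = (2*104 + 2592) + 13838 = (208 + 2592) + 13838 = 2800 + 13838 = 16638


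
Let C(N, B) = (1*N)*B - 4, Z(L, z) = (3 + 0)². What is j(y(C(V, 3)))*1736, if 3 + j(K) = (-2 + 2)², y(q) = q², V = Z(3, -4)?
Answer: -5208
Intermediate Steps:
Z(L, z) = 9 (Z(L, z) = 3² = 9)
V = 9
C(N, B) = -4 + B*N (C(N, B) = N*B - 4 = B*N - 4 = -4 + B*N)
j(K) = -3 (j(K) = -3 + (-2 + 2)² = -3 + 0² = -3 + 0 = -3)
j(y(C(V, 3)))*1736 = -3*1736 = -5208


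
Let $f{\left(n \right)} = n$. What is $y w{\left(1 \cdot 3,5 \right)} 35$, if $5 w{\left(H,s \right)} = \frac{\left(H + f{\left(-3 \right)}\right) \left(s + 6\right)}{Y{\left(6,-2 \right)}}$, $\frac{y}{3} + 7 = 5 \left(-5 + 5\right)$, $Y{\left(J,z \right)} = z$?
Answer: $0$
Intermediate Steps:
$y = -21$ ($y = -21 + 3 \cdot 5 \left(-5 + 5\right) = -21 + 3 \cdot 5 \cdot 0 = -21 + 3 \cdot 0 = -21 + 0 = -21$)
$w{\left(H,s \right)} = - \frac{\left(-3 + H\right) \left(6 + s\right)}{10}$ ($w{\left(H,s \right)} = \frac{\left(H - 3\right) \left(s + 6\right) \frac{1}{-2}}{5} = \frac{\left(-3 + H\right) \left(6 + s\right) \left(- \frac{1}{2}\right)}{5} = \frac{\left(- \frac{1}{2}\right) \left(-3 + H\right) \left(6 + s\right)}{5} = - \frac{\left(-3 + H\right) \left(6 + s\right)}{10}$)
$y w{\left(1 \cdot 3,5 \right)} 35 = - 21 \left(\frac{9}{5} - \frac{3 \cdot 1 \cdot 3}{5} + \frac{3}{10} \cdot 5 - \frac{1}{10} \cdot 1 \cdot 3 \cdot 5\right) 35 = - 21 \left(\frac{9}{5} - \frac{9}{5} + \frac{3}{2} - \frac{3}{10} \cdot 5\right) 35 = - 21 \left(\frac{9}{5} - \frac{9}{5} + \frac{3}{2} - \frac{3}{2}\right) 35 = \left(-21\right) 0 \cdot 35 = 0 \cdot 35 = 0$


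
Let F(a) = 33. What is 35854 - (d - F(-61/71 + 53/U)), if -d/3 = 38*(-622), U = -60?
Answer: -35021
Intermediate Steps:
d = 70908 (d = -114*(-622) = -3*(-23636) = 70908)
35854 - (d - F(-61/71 + 53/U)) = 35854 - (70908 - 1*33) = 35854 - (70908 - 33) = 35854 - 1*70875 = 35854 - 70875 = -35021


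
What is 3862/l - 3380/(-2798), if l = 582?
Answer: 3193259/407109 ≈ 7.8437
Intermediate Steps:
3862/l - 3380/(-2798) = 3862/582 - 3380/(-2798) = 3862*(1/582) - 3380*(-1/2798) = 1931/291 + 1690/1399 = 3193259/407109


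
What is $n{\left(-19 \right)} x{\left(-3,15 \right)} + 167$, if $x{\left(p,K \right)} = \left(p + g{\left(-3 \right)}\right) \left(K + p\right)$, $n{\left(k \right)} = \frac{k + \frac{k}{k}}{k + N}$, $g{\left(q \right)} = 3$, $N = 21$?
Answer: $167$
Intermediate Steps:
$n{\left(k \right)} = \frac{1 + k}{21 + k}$ ($n{\left(k \right)} = \frac{k + \frac{k}{k}}{k + 21} = \frac{k + 1}{21 + k} = \frac{1 + k}{21 + k}$)
$x{\left(p,K \right)} = \left(3 + p\right) \left(K + p\right)$ ($x{\left(p,K \right)} = \left(p + 3\right) \left(K + p\right) = \left(3 + p\right) \left(K + p\right)$)
$n{\left(-19 \right)} x{\left(-3,15 \right)} + 167 = \frac{1 - 19}{21 - 19} \left(\left(-3\right)^{2} + 3 \cdot 15 + 3 \left(-3\right) + 15 \left(-3\right)\right) + 167 = \frac{1}{2} \left(-18\right) \left(9 + 45 - 9 - 45\right) + 167 = \frac{1}{2} \left(-18\right) 0 + 167 = \left(-9\right) 0 + 167 = 0 + 167 = 167$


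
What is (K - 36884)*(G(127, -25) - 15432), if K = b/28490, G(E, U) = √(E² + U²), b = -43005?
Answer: 1621699752228/2849 - 210173633*√16754/5698 ≈ 5.6444e+8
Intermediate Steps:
K = -8601/5698 (K = -43005/28490 = -43005*1/28490 = -8601/5698 ≈ -1.5095)
(K - 36884)*(G(127, -25) - 15432) = (-8601/5698 - 36884)*(√(127² + (-25)²) - 15432) = -210173633*(√(16129 + 625) - 15432)/5698 = -210173633*(√16754 - 15432)/5698 = -210173633*(-15432 + √16754)/5698 = 1621699752228/2849 - 210173633*√16754/5698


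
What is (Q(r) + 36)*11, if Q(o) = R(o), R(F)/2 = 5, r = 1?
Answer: 506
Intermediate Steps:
R(F) = 10 (R(F) = 2*5 = 10)
Q(o) = 10
(Q(r) + 36)*11 = (10 + 36)*11 = 46*11 = 506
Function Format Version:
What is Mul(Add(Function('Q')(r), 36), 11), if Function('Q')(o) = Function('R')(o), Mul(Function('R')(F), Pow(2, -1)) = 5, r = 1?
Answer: 506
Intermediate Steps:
Function('R')(F) = 10 (Function('R')(F) = Mul(2, 5) = 10)
Function('Q')(o) = 10
Mul(Add(Function('Q')(r), 36), 11) = Mul(Add(10, 36), 11) = Mul(46, 11) = 506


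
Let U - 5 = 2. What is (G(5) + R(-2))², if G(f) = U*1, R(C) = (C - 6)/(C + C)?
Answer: 81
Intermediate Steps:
U = 7 (U = 5 + 2 = 7)
R(C) = (-6 + C)/(2*C) (R(C) = (-6 + C)/((2*C)) = (-6 + C)*(1/(2*C)) = (-6 + C)/(2*C))
G(f) = 7 (G(f) = 7*1 = 7)
(G(5) + R(-2))² = (7 + (½)*(-6 - 2)/(-2))² = (7 + (½)*(-½)*(-8))² = (7 + 2)² = 9² = 81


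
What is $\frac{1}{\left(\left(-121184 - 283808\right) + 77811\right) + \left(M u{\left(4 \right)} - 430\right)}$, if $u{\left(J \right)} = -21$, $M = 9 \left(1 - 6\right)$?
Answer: $- \frac{1}{326666} \approx -3.0612 \cdot 10^{-6}$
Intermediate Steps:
$M = -45$ ($M = 9 \left(-5\right) = -45$)
$\frac{1}{\left(\left(-121184 - 283808\right) + 77811\right) + \left(M u{\left(4 \right)} - 430\right)} = \frac{1}{\left(\left(-121184 - 283808\right) + 77811\right) - -515} = \frac{1}{\left(-404992 + 77811\right) + \left(945 - 430\right)} = \frac{1}{-327181 + 515} = \frac{1}{-326666} = - \frac{1}{326666}$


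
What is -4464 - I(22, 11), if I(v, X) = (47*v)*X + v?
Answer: -15860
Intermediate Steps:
I(v, X) = v + 47*X*v (I(v, X) = 47*X*v + v = v + 47*X*v)
-4464 - I(22, 11) = -4464 - 22*(1 + 47*11) = -4464 - 22*(1 + 517) = -4464 - 22*518 = -4464 - 1*11396 = -4464 - 11396 = -15860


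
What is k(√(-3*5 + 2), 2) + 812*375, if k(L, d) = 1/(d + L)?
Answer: 5176502/17 - I*√13/17 ≈ 3.045e+5 - 0.21209*I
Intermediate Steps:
k(L, d) = 1/(L + d)
k(√(-3*5 + 2), 2) + 812*375 = 1/(√(-3*5 + 2) + 2) + 812*375 = 1/(√(-15 + 2) + 2) + 304500 = 1/(√(-13) + 2) + 304500 = 1/(I*√13 + 2) + 304500 = 1/(2 + I*√13) + 304500 = 304500 + 1/(2 + I*√13)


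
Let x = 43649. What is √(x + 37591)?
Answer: 2*√20310 ≈ 285.03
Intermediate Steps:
√(x + 37591) = √(43649 + 37591) = √81240 = 2*√20310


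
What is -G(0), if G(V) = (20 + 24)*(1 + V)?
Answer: -44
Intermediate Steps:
G(V) = 44 + 44*V (G(V) = 44*(1 + V) = 44 + 44*V)
-G(0) = -(44 + 44*0) = -(44 + 0) = -1*44 = -44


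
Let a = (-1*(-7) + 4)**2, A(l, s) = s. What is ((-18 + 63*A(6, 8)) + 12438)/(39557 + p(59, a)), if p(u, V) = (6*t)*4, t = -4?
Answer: 12924/39461 ≈ 0.32751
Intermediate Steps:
a = 121 (a = (7 + 4)**2 = 11**2 = 121)
p(u, V) = -96 (p(u, V) = (6*(-4))*4 = -24*4 = -96)
((-18 + 63*A(6, 8)) + 12438)/(39557 + p(59, a)) = ((-18 + 63*8) + 12438)/(39557 - 96) = ((-18 + 504) + 12438)/39461 = (486 + 12438)*(1/39461) = 12924*(1/39461) = 12924/39461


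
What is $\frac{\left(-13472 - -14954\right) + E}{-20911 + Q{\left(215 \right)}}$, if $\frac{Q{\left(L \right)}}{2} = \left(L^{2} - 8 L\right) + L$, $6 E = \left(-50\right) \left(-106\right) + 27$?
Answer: $\frac{14219}{411174} \approx 0.034581$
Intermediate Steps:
$E = \frac{5327}{6}$ ($E = \frac{\left(-50\right) \left(-106\right) + 27}{6} = \frac{5300 + 27}{6} = \frac{1}{6} \cdot 5327 = \frac{5327}{6} \approx 887.83$)
$Q{\left(L \right)} = - 14 L + 2 L^{2}$ ($Q{\left(L \right)} = 2 \left(\left(L^{2} - 8 L\right) + L\right) = 2 \left(L^{2} - 7 L\right) = - 14 L + 2 L^{2}$)
$\frac{\left(-13472 - -14954\right) + E}{-20911 + Q{\left(215 \right)}} = \frac{\left(-13472 - -14954\right) + \frac{5327}{6}}{-20911 + 2 \cdot 215 \left(-7 + 215\right)} = \frac{\left(-13472 + 14954\right) + \frac{5327}{6}}{-20911 + 2 \cdot 215 \cdot 208} = \frac{1482 + \frac{5327}{6}}{-20911 + 89440} = \frac{14219}{6 \cdot 68529} = \frac{14219}{6} \cdot \frac{1}{68529} = \frac{14219}{411174}$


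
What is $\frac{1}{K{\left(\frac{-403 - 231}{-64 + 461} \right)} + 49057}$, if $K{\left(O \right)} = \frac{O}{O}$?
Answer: $\frac{1}{49058} \approx 2.0384 \cdot 10^{-5}$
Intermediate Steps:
$K{\left(O \right)} = 1$
$\frac{1}{K{\left(\frac{-403 - 231}{-64 + 461} \right)} + 49057} = \frac{1}{1 + 49057} = \frac{1}{49058}$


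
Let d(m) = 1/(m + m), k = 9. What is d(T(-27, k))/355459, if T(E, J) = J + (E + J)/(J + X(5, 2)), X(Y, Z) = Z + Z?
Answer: 1/5413914 ≈ 1.8471e-7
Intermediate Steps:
X(Y, Z) = 2*Z
T(E, J) = J + (E + J)/(4 + J) (T(E, J) = J + (E + J)/(J + 2*2) = J + (E + J)/(J + 4) = J + (E + J)/(4 + J))
d(m) = 1/(2*m)
d(T(-27, k))/355459 = (1/(2*(((-27 + 9² + 5*9)/(4 + 9)))))/355459 = (1/(2*(((-27 + 81 + 45)/13))))*(1/355459) = (1/(2*(((1/13)*99))))*(1/355459) = (1/(2*(99/13)))*(1/355459) = ((½)*(13/99))*(1/355459) = (13/198)*(1/355459) = 1/5413914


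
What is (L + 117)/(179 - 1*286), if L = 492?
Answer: -609/107 ≈ -5.6916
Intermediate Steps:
(L + 117)/(179 - 1*286) = (492 + 117)/(179 - 1*286) = 609/(179 - 286) = 609/(-107) = 609*(-1/107) = -609/107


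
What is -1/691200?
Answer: -1/691200 ≈ -1.4468e-6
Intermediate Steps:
-1/691200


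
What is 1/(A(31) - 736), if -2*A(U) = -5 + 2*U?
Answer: -2/1529 ≈ -0.0013080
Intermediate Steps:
A(U) = 5/2 - U (A(U) = -(-5 + 2*U)/2 = 5/2 - U)
1/(A(31) - 736) = 1/((5/2 - 1*31) - 736) = 1/((5/2 - 31) - 736) = 1/(-57/2 - 736) = 1/(-1529/2) = -2/1529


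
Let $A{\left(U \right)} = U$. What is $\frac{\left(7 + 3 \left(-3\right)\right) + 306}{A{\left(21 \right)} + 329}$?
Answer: $\frac{152}{175} \approx 0.86857$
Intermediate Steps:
$\frac{\left(7 + 3 \left(-3\right)\right) + 306}{A{\left(21 \right)} + 329} = \frac{\left(7 + 3 \left(-3\right)\right) + 306}{21 + 329} = \frac{\left(7 - 9\right) + 306}{350} = \left(-2 + 306\right) \frac{1}{350} = 304 \cdot \frac{1}{350} = \frac{152}{175}$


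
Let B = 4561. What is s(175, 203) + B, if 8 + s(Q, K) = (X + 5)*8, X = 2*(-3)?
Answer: 4545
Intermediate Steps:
X = -6
s(Q, K) = -16 (s(Q, K) = -8 + (-6 + 5)*8 = -8 - 1*8 = -8 - 8 = -16)
s(175, 203) + B = -16 + 4561 = 4545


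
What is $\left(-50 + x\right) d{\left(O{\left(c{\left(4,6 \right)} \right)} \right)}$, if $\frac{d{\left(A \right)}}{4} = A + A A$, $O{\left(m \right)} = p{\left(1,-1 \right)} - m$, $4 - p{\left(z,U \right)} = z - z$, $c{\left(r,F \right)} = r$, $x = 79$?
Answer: $0$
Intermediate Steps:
$p{\left(z,U \right)} = 4$ ($p{\left(z,U \right)} = 4 - \left(z - z\right) = 4 - 0 = 4 + 0 = 4$)
$O{\left(m \right)} = 4 - m$
$d{\left(A \right)} = 4 A + 4 A^{2}$ ($d{\left(A \right)} = 4 \left(A + A A\right) = 4 \left(A + A^{2}\right) = 4 A + 4 A^{2}$)
$\left(-50 + x\right) d{\left(O{\left(c{\left(4,6 \right)} \right)} \right)} = \left(-50 + 79\right) 4 \left(4 - 4\right) \left(1 + \left(4 - 4\right)\right) = 29 \cdot 4 \left(4 - 4\right) \left(1 + \left(4 - 4\right)\right) = 29 \cdot 4 \cdot 0 \left(1 + 0\right) = 29 \cdot 4 \cdot 0 \cdot 1 = 29 \cdot 0 = 0$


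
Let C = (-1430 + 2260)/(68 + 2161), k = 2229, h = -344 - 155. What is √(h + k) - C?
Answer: -830/2229 + √1730 ≈ 41.221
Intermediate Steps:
h = -499
C = 830/2229 ≈ 0.37236
√(h + k) - C = √(-499 + 2229) - 1*830/2229 = √1730 - 830/2229 = -830/2229 + √1730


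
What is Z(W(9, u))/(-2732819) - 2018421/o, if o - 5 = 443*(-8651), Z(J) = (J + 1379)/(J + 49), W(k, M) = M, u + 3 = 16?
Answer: 170992689680721/324669904994932 ≈ 0.52667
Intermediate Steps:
u = 13 (u = -3 + 16 = 13)
Z(J) = (1379 + J)/(49 + J)
o = -3832388 (o = 5 + 443*(-8651) = 5 - 3832393 = -3832388)
Z(W(9, u))/(-2732819) - 2018421/o = ((1379 + 13)/(49 + 13))/(-2732819) - 2018421/(-3832388) = (1392/62)*(-1/2732819) - 2018421*(-1/3832388) = ((1/62)*1392)*(-1/2732819) + 2018421/3832388 = (696/31)*(-1/2732819) + 2018421/3832388 = -696/84717389 + 2018421/3832388 = 170992689680721/324669904994932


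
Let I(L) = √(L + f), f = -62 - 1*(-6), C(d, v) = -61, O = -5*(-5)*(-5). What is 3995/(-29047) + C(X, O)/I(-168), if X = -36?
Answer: -3995/29047 + 61*I*√14/56 ≈ -0.13754 + 4.0757*I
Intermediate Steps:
O = -125 (O = 25*(-5) = -125)
f = -56 (f = -62 + 6 = -56)
I(L) = √(-56 + L) (I(L) = √(L - 56) = √(-56 + L))
3995/(-29047) + C(X, O)/I(-168) = 3995/(-29047) - 61/√(-56 - 168) = 3995*(-1/29047) - 61*(-I*√14/56) = -3995/29047 - 61*(-I*√14/56) = -3995/29047 - (-61)*I*√14/56 = -3995/29047 + 61*I*√14/56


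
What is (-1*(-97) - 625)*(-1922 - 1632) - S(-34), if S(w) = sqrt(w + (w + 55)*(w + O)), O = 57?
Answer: 1876512 - sqrt(449) ≈ 1.8765e+6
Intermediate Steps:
S(w) = sqrt(w + (55 + w)*(57 + w)) (S(w) = sqrt(w + (w + 55)*(w + 57)) = sqrt(w + (55 + w)*(57 + w)))
(-1*(-97) - 625)*(-1922 - 1632) - S(-34) = (-1*(-97) - 625)*(-1922 - 1632) - sqrt(3135 + (-34)**2 + 113*(-34)) = (97 - 625)*(-3554) - sqrt(3135 + 1156 - 3842) = -528*(-3554) - sqrt(449) = 1876512 - sqrt(449)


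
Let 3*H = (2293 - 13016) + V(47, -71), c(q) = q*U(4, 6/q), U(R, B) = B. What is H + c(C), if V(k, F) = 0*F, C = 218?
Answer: -10705/3 ≈ -3568.3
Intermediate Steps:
V(k, F) = 0
c(q) = 6 (c(q) = q*(6/q) = 6)
H = -10723/3 (H = ((2293 - 13016) + 0)/3 = (-10723 + 0)/3 = (⅓)*(-10723) = -10723/3 ≈ -3574.3)
H + c(C) = -10723/3 + 6 = -10705/3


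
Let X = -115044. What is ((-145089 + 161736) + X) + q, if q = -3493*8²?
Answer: -321949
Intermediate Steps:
q = -223552 (q = -3493*64 = -223552)
((-145089 + 161736) + X) + q = ((-145089 + 161736) - 115044) - 223552 = (16647 - 115044) - 223552 = -98397 - 223552 = -321949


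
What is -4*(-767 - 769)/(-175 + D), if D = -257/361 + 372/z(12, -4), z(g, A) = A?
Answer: -739328/32335 ≈ -22.865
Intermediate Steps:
D = -33830/361 (D = -257/361 + 372/(-4) = -257*1/361 + 372*(-1/4) = -257/361 - 93 = -33830/361 ≈ -93.712)
-4*(-767 - 769)/(-175 + D) = -4*(-767 - 769)/(-175 - 33830/361) = -(-6144)/(-97005/361) = -(-6144)*(-361)/97005 = -4*184832/32335 = -739328/32335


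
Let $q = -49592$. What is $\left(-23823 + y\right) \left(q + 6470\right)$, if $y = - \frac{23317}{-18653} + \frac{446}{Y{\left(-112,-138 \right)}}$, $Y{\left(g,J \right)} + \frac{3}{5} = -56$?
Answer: $\frac{5424395123186832}{5278799} \approx 1.0276 \cdot 10^{9}$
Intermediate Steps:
$Y{\left(g,J \right)} = - \frac{283}{5}$ ($Y{\left(g,J \right)} = - \frac{3}{5} - 56 = - \frac{283}{5}$)
$y = - \frac{34997479}{5278799}$ ($y = - \frac{23317}{-18653} + \frac{446}{- \frac{283}{5}} = \left(-23317\right) \left(- \frac{1}{18653}\right) + 446 \left(- \frac{5}{283}\right) = \frac{23317}{18653} - \frac{2230}{283} = - \frac{34997479}{5278799} \approx -6.6298$)
$\left(-23823 + y\right) \left(q + 6470\right) = \left(-23823 - \frac{34997479}{5278799}\right) \left(-49592 + 6470\right) = \left(- \frac{125791826056}{5278799}\right) \left(-43122\right) = \frac{5424395123186832}{5278799}$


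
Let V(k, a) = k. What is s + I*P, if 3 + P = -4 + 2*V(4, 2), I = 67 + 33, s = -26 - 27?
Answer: 47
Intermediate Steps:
s = -53
I = 100
P = 1 (P = -3 + (-4 + 2*4) = -3 + (-4 + 8) = -3 + 4 = 1)
s + I*P = -53 + 100*1 = -53 + 100 = 47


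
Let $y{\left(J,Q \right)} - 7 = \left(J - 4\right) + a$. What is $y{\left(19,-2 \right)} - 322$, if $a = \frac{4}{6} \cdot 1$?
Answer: $- \frac{898}{3} \approx -299.33$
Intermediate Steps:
$a = \frac{2}{3}$ ($a = 4 \cdot \frac{1}{6} \cdot 1 = \frac{2}{3} \cdot 1 = \frac{2}{3} \approx 0.66667$)
$y{\left(J,Q \right)} = \frac{11}{3} + J$ ($y{\left(J,Q \right)} = 7 + \left(\left(J - 4\right) + \frac{2}{3}\right) = 7 + \left(\left(-4 + J\right) + \frac{2}{3}\right) = 7 + \left(- \frac{10}{3} + J\right) = \frac{11}{3} + J$)
$y{\left(19,-2 \right)} - 322 = \left(\frac{11}{3} + 19\right) - 322 = \frac{68}{3} - 322 = - \frac{898}{3}$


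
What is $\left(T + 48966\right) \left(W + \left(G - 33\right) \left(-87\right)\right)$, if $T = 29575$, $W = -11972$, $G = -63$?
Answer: $-284318420$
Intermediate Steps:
$\left(T + 48966\right) \left(W + \left(G - 33\right) \left(-87\right)\right) = \left(29575 + 48966\right) \left(-11972 + \left(-63 - 33\right) \left(-87\right)\right) = 78541 \left(-11972 - -8352\right) = 78541 \left(-11972 + 8352\right) = 78541 \left(-3620\right) = -284318420$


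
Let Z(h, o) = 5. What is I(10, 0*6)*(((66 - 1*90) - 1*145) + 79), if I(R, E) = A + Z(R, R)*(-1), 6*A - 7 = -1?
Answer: 360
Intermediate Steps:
A = 1 (A = 7/6 + (⅙)*(-1) = 7/6 - ⅙ = 1)
I(R, E) = -4 (I(R, E) = 1 + 5*(-1) = 1 - 5 = -4)
I(10, 0*6)*(((66 - 1*90) - 1*145) + 79) = -4*(((66 - 1*90) - 1*145) + 79) = -4*(((66 - 90) - 145) + 79) = -4*((-24 - 145) + 79) = -4*(-169 + 79) = -4*(-90) = 360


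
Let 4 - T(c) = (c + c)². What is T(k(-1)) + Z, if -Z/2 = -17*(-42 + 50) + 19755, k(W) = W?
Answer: -39238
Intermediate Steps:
T(c) = 4 - 4*c² (T(c) = 4 - (c + c)² = 4 - (2*c)² = 4 - 4*c²)
Z = -39238 (Z = -2*(-17*(-42 + 50) + 19755) = -2*(-17*8 + 19755) = -2*(-136 + 19755) = -2*19619 = -39238)
T(k(-1)) + Z = (4 - 4*(-1)²) - 39238 = (4 - 4*1) - 39238 = (4 - 4) - 39238 = 0 - 39238 = -39238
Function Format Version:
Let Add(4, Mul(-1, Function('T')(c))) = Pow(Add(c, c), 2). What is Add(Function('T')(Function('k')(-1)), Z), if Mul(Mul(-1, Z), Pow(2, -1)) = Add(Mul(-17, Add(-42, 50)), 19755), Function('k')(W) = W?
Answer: -39238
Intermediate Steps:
Function('T')(c) = Add(4, Mul(-4, Pow(c, 2))) (Function('T')(c) = Add(4, Mul(-1, Pow(Add(c, c), 2))) = Add(4, Mul(-1, Pow(Mul(2, c), 2))) = Add(4, Mul(-1, Mul(4, Pow(c, 2)))) = Add(4, Mul(-4, Pow(c, 2))))
Z = -39238 (Z = Mul(-2, Add(Mul(-17, Add(-42, 50)), 19755)) = Mul(-2, Add(Mul(-17, 8), 19755)) = Mul(-2, Add(-136, 19755)) = Mul(-2, 19619) = -39238)
Add(Function('T')(Function('k')(-1)), Z) = Add(Add(4, Mul(-4, Pow(-1, 2))), -39238) = Add(Add(4, Mul(-4, 1)), -39238) = Add(Add(4, -4), -39238) = Add(0, -39238) = -39238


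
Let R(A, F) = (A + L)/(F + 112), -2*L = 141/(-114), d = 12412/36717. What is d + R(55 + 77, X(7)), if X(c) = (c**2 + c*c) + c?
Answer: 574769347/605536764 ≈ 0.94919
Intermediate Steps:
X(c) = c + 2*c**2 (X(c) = (c**2 + c**2) + c = 2*c**2 + c = c + 2*c**2)
d = 12412/36717 (d = 12412*(1/36717) = 12412/36717 ≈ 0.33805)
L = 47/76 (L = -141/(2*(-114)) = -141*(-1)/(2*114) = -1/2*(-47/38) = 47/76 ≈ 0.61842)
R(A, F) = (47/76 + A)/(112 + F) (R(A, F) = (A + 47/76)/(F + 112) = (47/76 + A)/(112 + F))
d + R(55 + 77, X(7)) = 12412/36717 + (47/76 + (55 + 77))/(112 + 7*(1 + 2*7)) = 12412/36717 + (47/76 + 132)/(112 + 7*(1 + 14)) = 12412/36717 + (10079/76)/(112 + 7*15) = 12412/36717 + (10079/76)/(112 + 105) = 12412/36717 + (10079/76)/217 = 12412/36717 + (1/217)*(10079/76) = 12412/36717 + 10079/16492 = 574769347/605536764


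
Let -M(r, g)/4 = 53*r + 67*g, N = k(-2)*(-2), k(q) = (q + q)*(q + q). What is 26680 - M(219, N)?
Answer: 64532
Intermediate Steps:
k(q) = 4*q**2 (k(q) = (2*q)*(2*q) = 4*q**2)
N = -32 (N = (4*(-2)**2)*(-2) = (4*4)*(-2) = 16*(-2) = -32)
M(r, g) = -268*g - 212*r (M(r, g) = -4*(53*r + 67*g) = -268*g - 212*r)
26680 - M(219, N) = 26680 - (-268*(-32) - 212*219) = 26680 - (8576 - 46428) = 26680 - 1*(-37852) = 26680 + 37852 = 64532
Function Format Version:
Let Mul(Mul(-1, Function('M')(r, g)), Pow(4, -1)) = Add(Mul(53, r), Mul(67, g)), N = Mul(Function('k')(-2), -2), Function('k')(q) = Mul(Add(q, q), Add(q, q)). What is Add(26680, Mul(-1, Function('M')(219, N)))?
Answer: 64532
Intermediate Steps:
Function('k')(q) = Mul(4, Pow(q, 2)) (Function('k')(q) = Mul(Mul(2, q), Mul(2, q)) = Mul(4, Pow(q, 2)))
N = -32 (N = Mul(Mul(4, Pow(-2, 2)), -2) = Mul(Mul(4, 4), -2) = Mul(16, -2) = -32)
Function('M')(r, g) = Add(Mul(-268, g), Mul(-212, r)) (Function('M')(r, g) = Mul(-4, Add(Mul(53, r), Mul(67, g))) = Add(Mul(-268, g), Mul(-212, r)))
Add(26680, Mul(-1, Function('M')(219, N))) = Add(26680, Mul(-1, Add(Mul(-268, -32), Mul(-212, 219)))) = Add(26680, Mul(-1, Add(8576, -46428))) = Add(26680, Mul(-1, -37852)) = Add(26680, 37852) = 64532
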